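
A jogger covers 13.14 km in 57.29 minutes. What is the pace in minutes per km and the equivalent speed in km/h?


Pace = time / distance = 57.29 min / 13.14 km = 4.36 min/km
Speed = distance / time_in_hours = 13.14 / 0.9548 hr
Speed = 13.7616 km/h

4.36 min/km, 13.7616 km/h


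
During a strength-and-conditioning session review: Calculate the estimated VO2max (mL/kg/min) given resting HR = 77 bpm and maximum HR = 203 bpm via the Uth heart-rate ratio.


VO2max = 15.3 * HRmax / HRrest
VO2max = 15.3 * 203 / 77
VO2max = 3105.9 / 77 = 40.3364 mL/kg/min

40.3364 mL/kg/min


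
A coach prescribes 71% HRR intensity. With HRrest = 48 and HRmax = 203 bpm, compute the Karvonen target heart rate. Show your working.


Target = HRrest + pct*(HRmax - HRrest)
Heart rate reserve = HRmax - HRrest = 203 - 48 = 155 bpm
Fraction = 71% = 0.71
Target = 48 + 0.71 * 155
Target = 48 + 110.05 = 158.05 bpm

158.05 bpm


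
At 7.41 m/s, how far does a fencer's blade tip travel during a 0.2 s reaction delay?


d = v * t
d = 7.41 * 0.2
d = 1.482 m

1.482 m


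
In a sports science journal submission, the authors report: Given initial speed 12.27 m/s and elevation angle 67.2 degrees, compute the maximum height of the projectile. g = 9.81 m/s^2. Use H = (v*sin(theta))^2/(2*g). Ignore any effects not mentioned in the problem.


H = (v*sin(theta))^2 / (2*g)
vy = v*sin(theta) = 12.27 * sin(67.2 deg) = 11.3113 m/s
H = vy^2 / (2*g) = 127.9446 / (2*9.81)
H = 127.9446 / 19.62 = 6.5211 m

6.5211 m


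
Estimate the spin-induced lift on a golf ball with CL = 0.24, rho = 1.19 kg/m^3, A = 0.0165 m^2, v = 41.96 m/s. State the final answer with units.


FM = 0.5 * CL * rho * A * v^2
FM = 0.5 * 0.24 * 1.19 * 0.0165 * 41.96^2
v^2 = 1760.6416
FM = 0.5 * 0.24 * 1.19 * 0.0165 * 1760.6416 = 4.1484 N

4.1484 N


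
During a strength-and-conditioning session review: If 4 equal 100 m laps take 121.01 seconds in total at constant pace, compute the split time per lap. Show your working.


Split time = total_time / n_laps = 121.01 / 4
Split time = 30.2525 s per lap

30.2525 s


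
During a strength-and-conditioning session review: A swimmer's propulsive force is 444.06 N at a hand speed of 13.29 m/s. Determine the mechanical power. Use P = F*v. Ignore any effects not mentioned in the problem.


P = F * v
P = 444.06 * 13.29
P = 5901.5574 W

5901.5574 W


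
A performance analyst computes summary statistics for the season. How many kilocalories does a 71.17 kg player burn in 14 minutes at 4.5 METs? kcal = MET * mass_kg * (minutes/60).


kcal = MET * mass * time_hr
Convert time: 14 min = 0.2333 hr
kcal = 4.5 * 71.17 * 0.2333
kcal = 74.7285 kcal

74.7285 kcal


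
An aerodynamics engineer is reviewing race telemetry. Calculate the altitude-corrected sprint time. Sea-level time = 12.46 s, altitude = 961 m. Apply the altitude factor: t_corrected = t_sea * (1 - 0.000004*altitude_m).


Correction factor = 1 - 0.000004 * 961 = 0.996156
t_corrected = t_sea * factor = 12.46 * 0.996156
t_corrected = 12.4121 s

12.4121 s


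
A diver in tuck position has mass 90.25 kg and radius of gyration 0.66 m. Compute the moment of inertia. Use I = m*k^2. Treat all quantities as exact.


I = m * k^2
I = 90.25 * 0.66^2
I = 90.25 * 0.4356 = 39.3129 kg*m^2

39.3129 kg*m^2


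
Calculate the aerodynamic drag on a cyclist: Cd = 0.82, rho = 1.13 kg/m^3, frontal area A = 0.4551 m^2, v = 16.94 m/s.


Fd = 0.5 * Cd * rho * A * v^2
Fd = 0.5 * 0.82 * 1.13 * 0.4551 * 16.94^2
v^2 = 286.9636
Fd = 0.5 * 0.82 * 1.13 * 0.4551 * 286.9636 = 60.5057 N

60.5057 N


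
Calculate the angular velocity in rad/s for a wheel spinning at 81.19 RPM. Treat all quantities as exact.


omega = RPM * 2 * pi / 60
omega = 81.19 * 2 * 3.14159 / 60
omega = 510.1318 / 60 = 8.5022 rad/s

8.5022 rad/s


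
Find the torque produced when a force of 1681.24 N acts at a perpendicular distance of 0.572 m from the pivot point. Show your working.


tau = F * d
tau = 1681.24 * 0.572
tau = 961.6693 N*m

961.6693 N*m


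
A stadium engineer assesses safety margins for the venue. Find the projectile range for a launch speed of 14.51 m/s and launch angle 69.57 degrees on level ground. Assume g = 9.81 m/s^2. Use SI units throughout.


R = v^2 * sin(2*theta) / g
Convert angle to radians: theta = 69.57 deg = 1.2142 rad
sin(2*theta) = sin(2.4285) = 0.6542
R = 14.51^2 * 0.6542 / 9.81
R = 210.5401 * 0.6542 / 9.81 = 14.0406 m

14.0406 m


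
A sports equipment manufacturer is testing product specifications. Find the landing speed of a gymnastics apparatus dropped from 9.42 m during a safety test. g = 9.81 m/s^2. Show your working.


v = sqrt(2 * g * h)
v = sqrt(2 * 9.81 * 9.42)
v = sqrt(184.8204) = 13.5949 m/s

13.5949 m/s


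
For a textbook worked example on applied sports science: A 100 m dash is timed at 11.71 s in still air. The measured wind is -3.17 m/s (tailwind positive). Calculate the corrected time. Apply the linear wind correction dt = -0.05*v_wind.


dt = -0.05 * v_wind = -0.05 * -3.17 = 0.1585 s
t_corrected = t_still + dt = 11.71 + (0.1585)
t_corrected = 11.8685 s

11.8685 s


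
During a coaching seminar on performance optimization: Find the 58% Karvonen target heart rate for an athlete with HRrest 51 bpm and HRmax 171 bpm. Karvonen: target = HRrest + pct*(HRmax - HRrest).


Target = HRrest + pct*(HRmax - HRrest)
Heart rate reserve = HRmax - HRrest = 171 - 51 = 120 bpm
Fraction = 58% = 0.58
Target = 51 + 0.58 * 120
Target = 51 + 69.6 = 120.6 bpm

120.6 bpm


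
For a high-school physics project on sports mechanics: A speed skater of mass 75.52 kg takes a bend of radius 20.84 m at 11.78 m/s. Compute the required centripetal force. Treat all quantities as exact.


Fc = m * v^2 / r
v^2 = 11.78^2 = 138.7684
Fc = 75.52 * 138.7684 / 20.84
Fc = 10479.7896 / 20.84 = 502.869 N

502.869 N


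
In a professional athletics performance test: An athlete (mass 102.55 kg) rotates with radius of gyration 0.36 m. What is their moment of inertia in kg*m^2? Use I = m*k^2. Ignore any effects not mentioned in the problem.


I = m * k^2
I = 102.55 * 0.36^2
I = 102.55 * 0.1296 = 13.2905 kg*m^2

13.2905 kg*m^2


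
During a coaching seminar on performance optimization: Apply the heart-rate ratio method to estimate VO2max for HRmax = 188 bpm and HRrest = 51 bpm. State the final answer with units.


VO2max = 15.3 * HRmax / HRrest
VO2max = 15.3 * 188 / 51
VO2max = 2876.4 / 51 = 56.4 mL/kg/min

56.4 mL/kg/min


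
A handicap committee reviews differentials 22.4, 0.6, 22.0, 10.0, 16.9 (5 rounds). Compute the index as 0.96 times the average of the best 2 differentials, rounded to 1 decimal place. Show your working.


All differentials: 22.4, 0.6, 22.0, 10.0, 16.9
Sorted: 0.6, 10.0, 16.9, 22.0, 22.4
Best 2: 0.6, 10.0
Average of best = 10.6 / 2 = 5.3
Raw index = 5.3 * 0.96 = 5.088
Handicap index = round(5.088, 1) = 5.1

5.1


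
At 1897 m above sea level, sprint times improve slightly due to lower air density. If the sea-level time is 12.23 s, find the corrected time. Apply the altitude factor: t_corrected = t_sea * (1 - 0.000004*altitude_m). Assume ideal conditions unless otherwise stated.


Correction factor = 1 - 0.000004 * 1897 = 0.992412
t_corrected = t_sea * factor = 12.23 * 0.992412
t_corrected = 12.1372 s

12.1372 s


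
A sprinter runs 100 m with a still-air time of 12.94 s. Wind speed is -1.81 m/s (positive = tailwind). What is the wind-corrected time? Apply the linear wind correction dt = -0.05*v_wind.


dt = -0.05 * v_wind = -0.05 * -1.81 = 0.0905 s
t_corrected = t_still + dt = 12.94 + (0.0905)
t_corrected = 13.0305 s

13.0305 s


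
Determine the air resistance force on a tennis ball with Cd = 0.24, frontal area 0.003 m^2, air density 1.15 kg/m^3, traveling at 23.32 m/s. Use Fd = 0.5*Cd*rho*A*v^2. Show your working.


Fd = 0.5 * Cd * rho * A * v^2
Fd = 0.5 * 0.24 * 1.15 * 0.003 * 23.32^2
v^2 = 543.8224
Fd = 0.5 * 0.24 * 1.15 * 0.003 * 543.8224 = 0.2251 N

0.2251 N


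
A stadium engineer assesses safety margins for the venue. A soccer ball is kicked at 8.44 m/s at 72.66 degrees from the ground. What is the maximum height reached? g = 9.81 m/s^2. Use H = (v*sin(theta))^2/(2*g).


H = (v*sin(theta))^2 / (2*g)
vy = v*sin(theta) = 8.44 * sin(72.66 deg) = 8.0564 m/s
H = vy^2 / (2*g) = 64.906 / (2*9.81)
H = 64.906 / 19.62 = 3.3082 m

3.3082 m


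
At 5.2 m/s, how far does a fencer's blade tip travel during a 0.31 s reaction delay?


d = v * t
d = 5.2 * 0.31
d = 1.612 m

1.612 m


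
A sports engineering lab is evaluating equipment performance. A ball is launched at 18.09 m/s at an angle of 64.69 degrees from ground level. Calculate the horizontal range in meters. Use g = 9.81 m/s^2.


R = v^2 * sin(2*theta) / g
Convert angle to radians: theta = 64.69 deg = 1.1291 rad
sin(2*theta) = sin(2.2581) = 0.773
R = 18.09^2 * 0.773 / 9.81
R = 327.2481 * 0.773 / 9.81 = 25.7847 m

25.7847 m


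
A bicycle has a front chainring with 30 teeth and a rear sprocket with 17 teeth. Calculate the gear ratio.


GR = front_teeth / rear_teeth
GR = 30 / 17
GR = 1.7647

1.7647


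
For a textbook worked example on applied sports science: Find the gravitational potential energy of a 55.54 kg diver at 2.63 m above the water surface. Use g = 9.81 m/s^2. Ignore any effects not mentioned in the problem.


PE = m * g * h
PE = 55.54 * 9.81 * 2.63
PE = 544.8474 * 2.63 = 1432.9487 J

1432.9487 J


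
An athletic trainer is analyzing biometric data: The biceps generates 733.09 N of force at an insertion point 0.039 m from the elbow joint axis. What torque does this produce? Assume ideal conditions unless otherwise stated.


tau = F * d
tau = 733.09 * 0.039
tau = 28.5905 N*m

28.5905 N*m


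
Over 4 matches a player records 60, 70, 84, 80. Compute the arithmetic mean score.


Average = sum / n
Sum = 294
Average = 294 / 4 = 73.5

73.5


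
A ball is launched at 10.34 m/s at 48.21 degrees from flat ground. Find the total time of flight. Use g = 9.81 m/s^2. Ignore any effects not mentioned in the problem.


T = 2*v*sin(theta)/g
sin(theta) = sin(48.21 deg) = 0.7456
T = 2*10.34*0.7456 / 9.81
T = 15.4188 / 9.81 = 1.5717 s

1.5717 s


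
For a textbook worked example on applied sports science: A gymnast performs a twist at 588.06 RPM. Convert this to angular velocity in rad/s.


omega = RPM * 2 * pi / 60
omega = 588.06 * 2 * 3.14159 / 60
omega = 3694.89 / 60 = 61.5815 rad/s

61.5815 rad/s


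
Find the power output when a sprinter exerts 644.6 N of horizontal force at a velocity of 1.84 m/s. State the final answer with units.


P = F * v
P = 644.6 * 1.84
P = 1186.064 W

1186.064 W


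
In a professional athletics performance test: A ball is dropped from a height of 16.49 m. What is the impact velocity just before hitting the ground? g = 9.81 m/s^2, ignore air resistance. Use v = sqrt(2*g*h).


v = sqrt(2 * g * h)
v = sqrt(2 * 9.81 * 16.49)
v = sqrt(323.5338) = 17.987 m/s

17.987 m/s


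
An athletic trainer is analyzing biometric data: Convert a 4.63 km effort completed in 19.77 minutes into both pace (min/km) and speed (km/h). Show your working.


Pace = time / distance = 19.77 min / 4.63 km = 4.27 min/km
Speed = distance / time_in_hours = 4.63 / 0.3295 hr
Speed = 14.0516 km/h

4.27 min/km, 14.0516 km/h


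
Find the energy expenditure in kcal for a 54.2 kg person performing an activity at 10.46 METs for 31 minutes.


kcal = MET * mass * time_hr
Convert time: 31 min = 0.5167 hr
kcal = 10.46 * 54.2 * 0.5167
kcal = 292.9149 kcal

292.9149 kcal


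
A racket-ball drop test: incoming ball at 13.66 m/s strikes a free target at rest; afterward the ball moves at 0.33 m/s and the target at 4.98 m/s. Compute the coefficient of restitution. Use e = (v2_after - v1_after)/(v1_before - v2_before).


e = (v2_after - v1_after) / (v1_before - v2_before)
Numerator = 4.98 - 0.33 = 4.65
Denominator = 13.66 - 0 = 13.66
e = 4.65 / 13.66 = 0.3404

0.3404


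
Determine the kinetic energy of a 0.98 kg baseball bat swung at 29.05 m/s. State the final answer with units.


KE = 0.5 * m * v^2
KE = 0.5 * 0.98 * 29.05^2
KE = 0.5 * 0.98 * 843.9025 = 413.5122 J

413.5122 J


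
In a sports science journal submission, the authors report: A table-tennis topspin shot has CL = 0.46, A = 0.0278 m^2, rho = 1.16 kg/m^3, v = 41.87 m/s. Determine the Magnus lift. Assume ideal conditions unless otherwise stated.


FM = 0.5 * CL * rho * A * v^2
FM = 0.5 * 0.46 * 1.16 * 0.0278 * 41.87^2
v^2 = 1753.0969
FM = 0.5 * 0.46 * 1.16 * 0.0278 * 1753.0969 = 13.0028 N

13.0028 N


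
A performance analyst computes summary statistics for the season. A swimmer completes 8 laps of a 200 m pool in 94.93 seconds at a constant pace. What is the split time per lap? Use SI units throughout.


Split time = total_time / n_laps = 94.93 / 8
Split time = 11.8663 s per lap

11.8663 s


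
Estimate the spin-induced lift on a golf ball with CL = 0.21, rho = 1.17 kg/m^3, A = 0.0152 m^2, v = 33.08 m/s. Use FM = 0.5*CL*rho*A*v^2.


FM = 0.5 * CL * rho * A * v^2
FM = 0.5 * 0.21 * 1.17 * 0.0152 * 33.08^2
v^2 = 1094.2864
FM = 0.5 * 0.21 * 1.17 * 0.0152 * 1094.2864 = 2.0434 N

2.0434 N


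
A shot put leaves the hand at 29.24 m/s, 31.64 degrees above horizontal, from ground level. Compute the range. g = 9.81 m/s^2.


R = v^2 * sin(2*theta) / g
Convert angle to radians: theta = 31.64 deg = 0.5522 rad
sin(2*theta) = sin(1.1044) = 0.8932
R = 29.24^2 * 0.8932 / 9.81
R = 854.9776 * 0.8932 / 9.81 = 77.8469 m

77.8469 m


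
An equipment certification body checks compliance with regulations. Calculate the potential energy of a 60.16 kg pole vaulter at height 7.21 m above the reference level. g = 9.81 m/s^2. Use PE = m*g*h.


PE = m * g * h
PE = 60.16 * 9.81 * 7.21
PE = 590.1696 * 7.21 = 4255.1228 J

4255.1228 J


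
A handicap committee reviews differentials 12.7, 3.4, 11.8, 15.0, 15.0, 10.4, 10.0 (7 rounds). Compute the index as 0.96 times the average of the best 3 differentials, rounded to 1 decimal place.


All differentials: 12.7, 3.4, 11.8, 15.0, 15.0, 10.4, 10.0
Sorted: 3.4, 10.0, 10.4, 11.8, 12.7, 15.0, 15.0
Best 3: 3.4, 10.0, 10.4
Average of best = 23.8 / 3 = 7.9333
Raw index = 7.9333 * 0.96 = 7.616
Handicap index = round(7.616, 1) = 7.6

7.6


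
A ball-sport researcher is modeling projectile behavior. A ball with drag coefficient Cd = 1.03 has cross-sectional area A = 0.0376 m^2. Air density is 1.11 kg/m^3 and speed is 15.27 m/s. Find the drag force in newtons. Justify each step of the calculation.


Fd = 0.5 * Cd * rho * A * v^2
Fd = 0.5 * 1.03 * 1.11 * 0.0376 * 15.27^2
v^2 = 233.1729
Fd = 0.5 * 1.03 * 1.11 * 0.0376 * 233.1729 = 5.0118 N

5.0118 N


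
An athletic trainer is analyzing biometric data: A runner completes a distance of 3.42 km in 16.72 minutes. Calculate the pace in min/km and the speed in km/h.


Pace = time / distance = 16.72 min / 3.42 km = 4.8889 min/km
Speed = distance / time_in_hours = 3.42 / 0.2787 hr
Speed = 12.2727 km/h

4.8889 min/km, 12.2727 km/h


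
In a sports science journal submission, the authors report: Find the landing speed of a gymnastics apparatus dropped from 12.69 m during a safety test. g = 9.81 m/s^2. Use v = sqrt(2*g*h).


v = sqrt(2 * g * h)
v = sqrt(2 * 9.81 * 12.69)
v = sqrt(248.9778) = 15.779 m/s

15.779 m/s


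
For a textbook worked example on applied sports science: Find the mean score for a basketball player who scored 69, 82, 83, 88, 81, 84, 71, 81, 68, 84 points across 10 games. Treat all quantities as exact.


Average = sum / n
Sum = 791
Average = 791 / 10 = 79.1

79.1


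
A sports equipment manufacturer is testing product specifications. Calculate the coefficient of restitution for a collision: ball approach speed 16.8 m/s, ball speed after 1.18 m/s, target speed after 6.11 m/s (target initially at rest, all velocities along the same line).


e = (v2_after - v1_after) / (v1_before - v2_before)
Numerator = 6.11 - 1.18 = 4.93
Denominator = 16.8 - 0 = 16.8
e = 4.93 / 16.8 = 0.2935

0.2935


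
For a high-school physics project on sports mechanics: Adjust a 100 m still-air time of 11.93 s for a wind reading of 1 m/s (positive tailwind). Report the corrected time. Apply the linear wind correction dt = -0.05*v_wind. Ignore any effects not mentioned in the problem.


dt = -0.05 * v_wind = -0.05 * 1 = -0.05 s
t_corrected = t_still + dt = 11.93 + (-0.05)
t_corrected = 11.88 s

11.88 s


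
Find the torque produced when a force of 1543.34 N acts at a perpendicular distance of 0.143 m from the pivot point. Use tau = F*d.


tau = F * d
tau = 1543.34 * 0.143
tau = 220.6976 N*m

220.6976 N*m


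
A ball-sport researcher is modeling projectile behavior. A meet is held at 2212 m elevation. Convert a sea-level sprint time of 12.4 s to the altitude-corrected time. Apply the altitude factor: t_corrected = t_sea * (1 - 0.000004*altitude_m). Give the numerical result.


Correction factor = 1 - 0.000004 * 2212 = 0.991152
t_corrected = t_sea * factor = 12.4 * 0.991152
t_corrected = 12.2903 s

12.2903 s


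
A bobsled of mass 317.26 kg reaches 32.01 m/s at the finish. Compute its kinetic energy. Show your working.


KE = 0.5 * m * v^2
KE = 0.5 * 317.26 * 32.01^2
KE = 0.5 * 317.26 * 1024.6401 = 162538.6591 J

162538.6591 J


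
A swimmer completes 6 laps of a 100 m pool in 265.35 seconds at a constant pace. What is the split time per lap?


Split time = total_time / n_laps = 265.35 / 6
Split time = 44.225 s per lap

44.225 s


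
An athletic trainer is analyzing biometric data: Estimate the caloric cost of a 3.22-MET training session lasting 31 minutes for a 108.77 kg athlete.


kcal = MET * mass * time_hr
Convert time: 31 min = 0.5167 hr
kcal = 3.22 * 108.77 * 0.5167
kcal = 180.957 kcal

180.957 kcal


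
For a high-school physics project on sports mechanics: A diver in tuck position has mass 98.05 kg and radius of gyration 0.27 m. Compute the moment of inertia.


I = m * k^2
I = 98.05 * 0.27^2
I = 98.05 * 0.0729 = 7.1478 kg*m^2

7.1478 kg*m^2


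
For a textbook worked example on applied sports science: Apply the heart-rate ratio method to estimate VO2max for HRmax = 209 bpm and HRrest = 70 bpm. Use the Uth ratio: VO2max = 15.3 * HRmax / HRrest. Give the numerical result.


VO2max = 15.3 * HRmax / HRrest
VO2max = 15.3 * 209 / 70
VO2max = 3197.7 / 70 = 45.6814 mL/kg/min

45.6814 mL/kg/min


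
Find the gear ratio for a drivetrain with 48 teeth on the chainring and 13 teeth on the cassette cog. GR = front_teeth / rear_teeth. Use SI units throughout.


GR = front_teeth / rear_teeth
GR = 48 / 13
GR = 3.6923

3.6923


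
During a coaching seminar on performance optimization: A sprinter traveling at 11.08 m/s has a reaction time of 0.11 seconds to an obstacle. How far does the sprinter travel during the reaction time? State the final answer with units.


d = v * t
d = 11.08 * 0.11
d = 1.2188 m

1.2188 m


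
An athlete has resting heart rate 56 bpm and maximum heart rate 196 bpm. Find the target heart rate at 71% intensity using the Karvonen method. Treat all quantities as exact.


Target = HRrest + pct*(HRmax - HRrest)
Heart rate reserve = HRmax - HRrest = 196 - 56 = 140 bpm
Fraction = 71% = 0.71
Target = 56 + 0.71 * 140
Target = 56 + 99.4 = 155.4 bpm

155.4 bpm


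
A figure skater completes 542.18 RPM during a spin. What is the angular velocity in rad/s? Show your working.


omega = RPM * 2 * pi / 60
omega = 542.18 * 2 * 3.14159 / 60
omega = 3406.6174 / 60 = 56.777 rad/s

56.777 rad/s


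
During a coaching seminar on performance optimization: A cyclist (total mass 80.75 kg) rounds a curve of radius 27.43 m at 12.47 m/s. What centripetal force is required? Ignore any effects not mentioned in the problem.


Fc = m * v^2 / r
v^2 = 12.47^2 = 155.5009
Fc = 80.75 * 155.5009 / 27.43
Fc = 12556.6977 / 27.43 = 457.7724 N

457.7724 N


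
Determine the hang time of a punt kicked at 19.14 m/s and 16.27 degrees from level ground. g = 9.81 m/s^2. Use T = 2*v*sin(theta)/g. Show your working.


T = 2*v*sin(theta)/g
sin(theta) = sin(16.27 deg) = 0.2802
T = 2*19.14*0.2802 / 9.81
T = 10.7247 / 9.81 = 1.0932 s

1.0932 s


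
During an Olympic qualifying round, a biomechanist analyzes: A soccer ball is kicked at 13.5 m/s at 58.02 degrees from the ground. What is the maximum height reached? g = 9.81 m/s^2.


H = (v*sin(theta))^2 / (2*g)
vy = v*sin(theta) = 13.5 * sin(58.02 deg) = 11.4511 m/s
H = vy^2 / (2*g) = 131.1287 / (2*9.81)
H = 131.1287 / 19.62 = 6.6834 m

6.6834 m


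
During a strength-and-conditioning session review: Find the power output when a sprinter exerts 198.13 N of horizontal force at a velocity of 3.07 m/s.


P = F * v
P = 198.13 * 3.07
P = 608.2591 W

608.2591 W


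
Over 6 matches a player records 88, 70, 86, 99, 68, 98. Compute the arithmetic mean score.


Average = sum / n
Sum = 509
Average = 509 / 6 = 84.8333

84.8333


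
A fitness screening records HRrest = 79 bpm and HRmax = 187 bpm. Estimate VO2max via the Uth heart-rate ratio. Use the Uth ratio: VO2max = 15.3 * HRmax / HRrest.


VO2max = 15.3 * HRmax / HRrest
VO2max = 15.3 * 187 / 79
VO2max = 2861.1 / 79 = 36.2165 mL/kg/min

36.2165 mL/kg/min


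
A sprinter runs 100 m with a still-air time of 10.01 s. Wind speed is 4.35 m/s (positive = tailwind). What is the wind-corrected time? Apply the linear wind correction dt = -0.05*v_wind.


dt = -0.05 * v_wind = -0.05 * 4.35 = -0.2175 s
t_corrected = t_still + dt = 10.01 + (-0.2175)
t_corrected = 9.7925 s

9.7925 s


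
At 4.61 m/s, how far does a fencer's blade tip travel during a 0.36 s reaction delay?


d = v * t
d = 4.61 * 0.36
d = 1.6596 m

1.6596 m


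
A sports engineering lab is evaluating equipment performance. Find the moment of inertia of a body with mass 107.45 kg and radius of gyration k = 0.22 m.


I = m * k^2
I = 107.45 * 0.22^2
I = 107.45 * 0.0484 = 5.2006 kg*m^2

5.2006 kg*m^2


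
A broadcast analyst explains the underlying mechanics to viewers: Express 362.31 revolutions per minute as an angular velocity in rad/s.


omega = RPM * 2 * pi / 60
omega = 362.31 * 2 * 3.14159 / 60
omega = 2276.4609 / 60 = 37.941 rad/s

37.941 rad/s


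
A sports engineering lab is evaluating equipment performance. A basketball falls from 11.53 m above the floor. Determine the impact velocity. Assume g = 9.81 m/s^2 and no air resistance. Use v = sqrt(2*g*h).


v = sqrt(2 * g * h)
v = sqrt(2 * 9.81 * 11.53)
v = sqrt(226.2186) = 15.0406 m/s

15.0406 m/s


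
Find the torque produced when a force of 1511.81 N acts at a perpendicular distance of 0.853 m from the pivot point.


tau = F * d
tau = 1511.81 * 0.853
tau = 1289.5739 N*m

1289.5739 N*m


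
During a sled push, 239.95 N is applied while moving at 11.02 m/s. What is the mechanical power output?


P = F * v
P = 239.95 * 11.02
P = 2644.249 W

2644.249 W


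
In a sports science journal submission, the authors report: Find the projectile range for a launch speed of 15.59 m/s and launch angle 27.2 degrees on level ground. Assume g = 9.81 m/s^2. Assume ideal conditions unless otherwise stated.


R = v^2 * sin(2*theta) / g
Convert angle to radians: theta = 27.2 deg = 0.4747 rad
sin(2*theta) = sin(0.9495) = 0.8131
R = 15.59^2 * 0.8131 / 9.81
R = 243.0481 * 0.8131 / 9.81 = 20.145 m

20.145 m


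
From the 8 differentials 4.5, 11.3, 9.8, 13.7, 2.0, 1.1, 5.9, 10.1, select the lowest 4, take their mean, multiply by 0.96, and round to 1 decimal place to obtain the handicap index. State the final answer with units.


All differentials: 4.5, 11.3, 9.8, 13.7, 2.0, 1.1, 5.9, 10.1
Sorted: 1.1, 2.0, 4.5, 5.9, 9.8, 10.1, 11.3, 13.7
Best 4: 1.1, 2.0, 4.5, 5.9
Average of best = 13.5 / 4 = 3.375
Raw index = 3.375 * 0.96 = 3.24
Handicap index = round(3.24, 1) = 3.2

3.2


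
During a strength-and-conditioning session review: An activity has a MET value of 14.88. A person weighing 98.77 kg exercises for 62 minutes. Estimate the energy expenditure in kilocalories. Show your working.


kcal = MET * mass * time_hr
Convert time: 62 min = 1.0333 hr
kcal = 14.88 * 98.77 * 1.0333
kcal = 1518.6875 kcal

1518.6875 kcal


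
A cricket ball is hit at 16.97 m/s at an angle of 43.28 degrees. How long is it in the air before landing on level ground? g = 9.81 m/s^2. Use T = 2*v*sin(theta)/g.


T = 2*v*sin(theta)/g
sin(theta) = sin(43.28 deg) = 0.6856
T = 2*16.97*0.6856 / 9.81
T = 23.2681 / 9.81 = 2.3719 s

2.3719 s


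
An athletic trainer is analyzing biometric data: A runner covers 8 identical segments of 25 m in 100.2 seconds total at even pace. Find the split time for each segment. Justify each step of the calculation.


Split time = total_time / n_laps = 100.2 / 8
Split time = 12.525 s per lap

12.525 s


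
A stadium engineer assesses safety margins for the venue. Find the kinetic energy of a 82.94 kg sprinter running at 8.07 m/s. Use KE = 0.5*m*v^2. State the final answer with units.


KE = 0.5 * m * v^2
KE = 0.5 * 82.94 * 8.07^2
KE = 0.5 * 82.94 * 65.1249 = 2700.7296 J

2700.7296 J


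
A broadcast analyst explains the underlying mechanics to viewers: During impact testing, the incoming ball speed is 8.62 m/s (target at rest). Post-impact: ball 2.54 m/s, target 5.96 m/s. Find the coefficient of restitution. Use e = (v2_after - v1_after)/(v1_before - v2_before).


e = (v2_after - v1_after) / (v1_before - v2_before)
Numerator = 5.96 - 2.54 = 3.42
Denominator = 8.62 - 0 = 8.62
e = 3.42 / 8.62 = 0.3968

0.3968


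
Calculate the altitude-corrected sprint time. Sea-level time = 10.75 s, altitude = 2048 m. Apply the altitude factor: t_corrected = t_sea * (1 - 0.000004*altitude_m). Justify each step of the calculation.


Correction factor = 1 - 0.000004 * 2048 = 0.991808
t_corrected = t_sea * factor = 10.75 * 0.991808
t_corrected = 10.6619 s

10.6619 s


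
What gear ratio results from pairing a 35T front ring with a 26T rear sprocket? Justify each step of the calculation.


GR = front_teeth / rear_teeth
GR = 35 / 26
GR = 1.3462

1.3462


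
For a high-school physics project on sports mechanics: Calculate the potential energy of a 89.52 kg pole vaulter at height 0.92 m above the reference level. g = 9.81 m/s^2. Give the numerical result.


PE = m * g * h
PE = 89.52 * 9.81 * 0.92
PE = 878.1912 * 0.92 = 807.9359 J

807.9359 J


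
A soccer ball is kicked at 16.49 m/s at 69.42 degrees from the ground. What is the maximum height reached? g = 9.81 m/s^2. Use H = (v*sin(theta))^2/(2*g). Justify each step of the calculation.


H = (v*sin(theta))^2 / (2*g)
vy = v*sin(theta) = 16.49 * sin(69.42 deg) = 15.4376 m/s
H = vy^2 / (2*g) = 238.3209 / (2*9.81)
H = 238.3209 / 19.62 = 12.1468 m

12.1468 m


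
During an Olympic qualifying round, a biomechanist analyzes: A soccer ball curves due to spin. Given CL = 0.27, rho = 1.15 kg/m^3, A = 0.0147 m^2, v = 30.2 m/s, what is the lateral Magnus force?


FM = 0.5 * CL * rho * A * v^2
FM = 0.5 * 0.27 * 1.15 * 0.0147 * 30.2^2
v^2 = 912.04
FM = 0.5 * 0.27 * 1.15 * 0.0147 * 912.04 = 2.0814 N

2.0814 N


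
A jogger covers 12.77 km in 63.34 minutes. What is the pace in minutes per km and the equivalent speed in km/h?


Pace = time / distance = 63.34 min / 12.77 km = 4.9601 min/km
Speed = distance / time_in_hours = 12.77 / 1.0557 hr
Speed = 12.0966 km/h

4.9601 min/km, 12.0966 km/h


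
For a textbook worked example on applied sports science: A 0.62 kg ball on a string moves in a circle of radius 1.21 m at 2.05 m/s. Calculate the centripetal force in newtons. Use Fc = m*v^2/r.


Fc = m * v^2 / r
v^2 = 2.05^2 = 4.2025
Fc = 0.62 * 4.2025 / 1.21
Fc = 2.6055 / 1.21 = 2.1533 N

2.1533 N


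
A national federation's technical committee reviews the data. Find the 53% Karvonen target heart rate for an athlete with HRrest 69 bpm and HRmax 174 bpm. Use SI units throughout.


Target = HRrest + pct*(HRmax - HRrest)
Heart rate reserve = HRmax - HRrest = 174 - 69 = 105 bpm
Fraction = 53% = 0.53
Target = 69 + 0.53 * 105
Target = 69 + 55.65 = 124.65 bpm

124.65 bpm


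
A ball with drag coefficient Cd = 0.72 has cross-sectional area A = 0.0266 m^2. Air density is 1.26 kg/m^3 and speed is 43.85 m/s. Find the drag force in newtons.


Fd = 0.5 * Cd * rho * A * v^2
Fd = 0.5 * 0.72 * 1.26 * 0.0266 * 43.85^2
v^2 = 1922.8225
Fd = 0.5 * 0.72 * 1.26 * 0.0266 * 1922.8225 = 23.2003 N

23.2003 N


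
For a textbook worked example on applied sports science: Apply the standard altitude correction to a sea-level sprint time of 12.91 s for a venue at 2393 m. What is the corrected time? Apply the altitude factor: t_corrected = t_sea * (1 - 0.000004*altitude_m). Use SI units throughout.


Correction factor = 1 - 0.000004 * 2393 = 0.990428
t_corrected = t_sea * factor = 12.91 * 0.990428
t_corrected = 12.7864 s

12.7864 s


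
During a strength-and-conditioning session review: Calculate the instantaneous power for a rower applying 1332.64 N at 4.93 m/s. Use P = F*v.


P = F * v
P = 1332.64 * 4.93
P = 6569.9152 W

6569.9152 W


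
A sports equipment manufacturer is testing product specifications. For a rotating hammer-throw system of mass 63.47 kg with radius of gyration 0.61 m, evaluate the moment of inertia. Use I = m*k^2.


I = m * k^2
I = 63.47 * 0.61^2
I = 63.47 * 0.3721 = 23.6172 kg*m^2

23.6172 kg*m^2


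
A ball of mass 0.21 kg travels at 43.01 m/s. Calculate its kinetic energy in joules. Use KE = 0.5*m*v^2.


KE = 0.5 * m * v^2
KE = 0.5 * 0.21 * 43.01^2
KE = 0.5 * 0.21 * 1849.8601 = 194.2353 J

194.2353 J


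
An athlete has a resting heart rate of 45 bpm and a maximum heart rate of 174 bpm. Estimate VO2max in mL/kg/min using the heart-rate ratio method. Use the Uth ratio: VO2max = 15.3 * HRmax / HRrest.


VO2max = 15.3 * HRmax / HRrest
VO2max = 15.3 * 174 / 45
VO2max = 2662.2 / 45 = 59.16 mL/kg/min

59.16 mL/kg/min


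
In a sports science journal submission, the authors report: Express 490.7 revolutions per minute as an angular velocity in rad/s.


omega = RPM * 2 * pi / 60
omega = 490.7 * 2 * 3.14159 / 60
omega = 3083.159 / 60 = 51.386 rad/s

51.386 rad/s


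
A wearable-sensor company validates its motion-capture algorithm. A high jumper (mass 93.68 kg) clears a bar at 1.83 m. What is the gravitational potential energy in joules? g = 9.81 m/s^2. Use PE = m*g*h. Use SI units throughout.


PE = m * g * h
PE = 93.68 * 9.81 * 1.83
PE = 919.0008 * 1.83 = 1681.7715 J

1681.7715 J


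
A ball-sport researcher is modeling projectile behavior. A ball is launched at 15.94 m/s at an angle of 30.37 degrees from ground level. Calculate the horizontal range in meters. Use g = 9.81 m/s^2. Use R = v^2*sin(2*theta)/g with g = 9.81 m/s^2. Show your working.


R = v^2 * sin(2*theta) / g
Convert angle to radians: theta = 30.37 deg = 0.5301 rad
sin(2*theta) = sin(1.0601) = 0.8724
R = 15.94^2 * 0.8724 / 9.81
R = 254.0836 * 0.8724 / 9.81 = 22.5958 m

22.5958 m


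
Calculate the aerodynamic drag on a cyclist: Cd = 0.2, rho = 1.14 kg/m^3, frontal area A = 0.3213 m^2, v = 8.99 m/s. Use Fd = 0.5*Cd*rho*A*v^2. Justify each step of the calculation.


Fd = 0.5 * Cd * rho * A * v^2
Fd = 0.5 * 0.2 * 1.14 * 0.3213 * 8.99^2
v^2 = 80.8201
Fd = 0.5 * 0.2 * 1.14 * 0.3213 * 80.8201 = 2.9603 N

2.9603 N


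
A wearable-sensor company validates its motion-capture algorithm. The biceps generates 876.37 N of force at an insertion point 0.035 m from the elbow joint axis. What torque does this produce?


tau = F * d
tau = 876.37 * 0.035
tau = 30.673 N*m

30.673 N*m


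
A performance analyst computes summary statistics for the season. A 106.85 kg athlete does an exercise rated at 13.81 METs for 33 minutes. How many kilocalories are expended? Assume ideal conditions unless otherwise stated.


kcal = MET * mass * time_hr
Convert time: 33 min = 0.55 hr
kcal = 13.81 * 106.85 * 0.55
kcal = 811.5792 kcal

811.5792 kcal


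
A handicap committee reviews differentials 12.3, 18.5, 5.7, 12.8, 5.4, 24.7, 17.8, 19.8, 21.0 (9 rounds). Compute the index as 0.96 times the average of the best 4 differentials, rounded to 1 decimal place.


All differentials: 12.3, 18.5, 5.7, 12.8, 5.4, 24.7, 17.8, 19.8, 21.0
Sorted: 5.4, 5.7, 12.3, 12.8, 17.8, 18.5, 19.8, 21.0, 24.7
Best 4: 5.4, 5.7, 12.3, 12.8
Average of best = 36.2 / 4 = 9.05
Raw index = 9.05 * 0.96 = 8.688
Handicap index = round(8.688, 1) = 8.7

8.7


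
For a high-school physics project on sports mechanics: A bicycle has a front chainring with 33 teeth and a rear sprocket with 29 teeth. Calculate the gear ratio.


GR = front_teeth / rear_teeth
GR = 33 / 29
GR = 1.1379

1.1379


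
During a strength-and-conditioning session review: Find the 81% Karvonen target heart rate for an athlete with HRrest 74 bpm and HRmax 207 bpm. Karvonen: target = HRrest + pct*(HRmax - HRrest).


Target = HRrest + pct*(HRmax - HRrest)
Heart rate reserve = HRmax - HRrest = 207 - 74 = 133 bpm
Fraction = 81% = 0.81
Target = 74 + 0.81 * 133
Target = 74 + 107.73 = 181.73 bpm

181.73 bpm


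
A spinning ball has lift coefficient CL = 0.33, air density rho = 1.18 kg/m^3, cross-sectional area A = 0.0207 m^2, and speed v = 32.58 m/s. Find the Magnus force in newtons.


FM = 0.5 * CL * rho * A * v^2
FM = 0.5 * 0.33 * 1.18 * 0.0207 * 32.58^2
v^2 = 1061.4564
FM = 0.5 * 0.33 * 1.18 * 0.0207 * 1061.4564 = 4.278 N

4.278 N


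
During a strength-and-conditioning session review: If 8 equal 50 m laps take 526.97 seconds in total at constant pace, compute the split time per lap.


Split time = total_time / n_laps = 526.97 / 8
Split time = 65.8713 s per lap

65.8713 s


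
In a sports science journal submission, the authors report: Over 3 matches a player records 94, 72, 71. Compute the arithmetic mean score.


Average = sum / n
Sum = 237
Average = 237 / 3 = 79

79


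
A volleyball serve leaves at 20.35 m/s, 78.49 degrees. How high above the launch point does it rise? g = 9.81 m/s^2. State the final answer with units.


H = (v*sin(theta))^2 / (2*g)
vy = v*sin(theta) = 20.35 * sin(78.49 deg) = 19.9408 m/s
H = vy^2 / (2*g) = 397.6339 / (2*9.81)
H = 397.6339 / 19.62 = 20.2668 m

20.2668 m


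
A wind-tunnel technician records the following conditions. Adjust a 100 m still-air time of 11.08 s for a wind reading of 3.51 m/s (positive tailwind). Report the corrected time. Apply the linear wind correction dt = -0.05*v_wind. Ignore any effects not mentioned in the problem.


dt = -0.05 * v_wind = -0.05 * 3.51 = -0.1755 s
t_corrected = t_still + dt = 11.08 + (-0.1755)
t_corrected = 10.9045 s

10.9045 s


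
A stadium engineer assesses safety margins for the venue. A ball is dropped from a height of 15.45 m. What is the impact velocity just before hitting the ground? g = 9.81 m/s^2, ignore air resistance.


v = sqrt(2 * g * h)
v = sqrt(2 * 9.81 * 15.45)
v = sqrt(303.129) = 17.4106 m/s

17.4106 m/s


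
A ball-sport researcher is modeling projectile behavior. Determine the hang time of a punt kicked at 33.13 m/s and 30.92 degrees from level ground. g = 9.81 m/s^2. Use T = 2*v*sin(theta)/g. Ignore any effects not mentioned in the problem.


T = 2*v*sin(theta)/g
sin(theta) = sin(30.92 deg) = 0.5138
T = 2*33.13*0.5138 / 9.81
T = 34.0471 / 9.81 = 3.4707 s

3.4707 s


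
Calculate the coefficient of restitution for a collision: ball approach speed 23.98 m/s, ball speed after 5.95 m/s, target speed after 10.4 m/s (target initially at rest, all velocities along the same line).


e = (v2_after - v1_after) / (v1_before - v2_before)
Numerator = 10.4 - 5.95 = 4.45
Denominator = 23.98 - 0 = 23.98
e = 4.45 / 23.98 = 0.1856

0.1856


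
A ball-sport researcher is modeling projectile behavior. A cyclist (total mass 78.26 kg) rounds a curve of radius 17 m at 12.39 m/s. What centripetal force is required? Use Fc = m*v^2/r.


Fc = m * v^2 / r
v^2 = 12.39^2 = 153.5121
Fc = 78.26 * 153.5121 / 17
Fc = 12013.8569 / 17 = 706.6975 N

706.6975 N


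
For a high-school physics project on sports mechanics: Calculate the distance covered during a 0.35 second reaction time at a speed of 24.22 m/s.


d = v * t
d = 24.22 * 0.35
d = 8.477 m

8.477 m


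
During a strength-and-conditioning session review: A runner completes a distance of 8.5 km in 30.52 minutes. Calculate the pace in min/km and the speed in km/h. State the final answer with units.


Pace = time / distance = 30.52 min / 8.5 km = 3.5906 min/km
Speed = distance / time_in_hours = 8.5 / 0.5087 hr
Speed = 16.7104 km/h

3.5906 min/km, 16.7104 km/h


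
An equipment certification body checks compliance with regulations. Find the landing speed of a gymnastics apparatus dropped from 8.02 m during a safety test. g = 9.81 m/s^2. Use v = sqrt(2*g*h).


v = sqrt(2 * g * h)
v = sqrt(2 * 9.81 * 8.02)
v = sqrt(157.3524) = 12.544 m/s

12.544 m/s


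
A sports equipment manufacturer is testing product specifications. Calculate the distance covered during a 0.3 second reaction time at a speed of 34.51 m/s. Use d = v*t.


d = v * t
d = 34.51 * 0.3
d = 10.353 m

10.353 m


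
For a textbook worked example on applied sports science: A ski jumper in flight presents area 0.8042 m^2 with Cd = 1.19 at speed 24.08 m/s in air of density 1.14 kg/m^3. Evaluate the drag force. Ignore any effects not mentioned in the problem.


Fd = 0.5 * Cd * rho * A * v^2
Fd = 0.5 * 1.19 * 1.14 * 0.8042 * 24.08^2
v^2 = 579.8464
Fd = 0.5 * 1.19 * 1.14 * 0.8042 * 579.8464 = 316.2998 N

316.2998 N


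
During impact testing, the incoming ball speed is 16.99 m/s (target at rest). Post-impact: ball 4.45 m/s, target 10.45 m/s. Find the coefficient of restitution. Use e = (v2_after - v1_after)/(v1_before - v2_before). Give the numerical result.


e = (v2_after - v1_after) / (v1_before - v2_before)
Numerator = 10.45 - 4.45 = 6
Denominator = 16.99 - 0 = 16.99
e = 6 / 16.99 = 0.3531

0.3531


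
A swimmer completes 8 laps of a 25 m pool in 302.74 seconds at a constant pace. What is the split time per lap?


Split time = total_time / n_laps = 302.74 / 8
Split time = 37.8425 s per lap

37.8425 s


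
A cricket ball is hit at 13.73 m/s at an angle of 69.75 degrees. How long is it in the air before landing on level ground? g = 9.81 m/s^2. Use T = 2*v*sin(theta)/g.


T = 2*v*sin(theta)/g
sin(theta) = sin(69.75 deg) = 0.9382
T = 2*13.73*0.9382 / 9.81
T = 25.7627 / 9.81 = 2.6262 s

2.6262 s


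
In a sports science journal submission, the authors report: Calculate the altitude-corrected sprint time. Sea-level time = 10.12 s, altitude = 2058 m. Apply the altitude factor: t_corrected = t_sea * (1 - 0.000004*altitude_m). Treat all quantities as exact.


Correction factor = 1 - 0.000004 * 2058 = 0.991768
t_corrected = t_sea * factor = 10.12 * 0.991768
t_corrected = 10.0367 s

10.0367 s


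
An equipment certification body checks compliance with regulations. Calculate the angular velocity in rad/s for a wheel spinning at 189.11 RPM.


omega = RPM * 2 * pi / 60
omega = 189.11 * 2 * 3.14159 / 60
omega = 1188.2132 / 60 = 19.8036 rad/s

19.8036 rad/s


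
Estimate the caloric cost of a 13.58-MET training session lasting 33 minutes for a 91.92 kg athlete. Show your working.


kcal = MET * mass * time_hr
Convert time: 33 min = 0.55 hr
kcal = 13.58 * 91.92 * 0.55
kcal = 686.5505 kcal

686.5505 kcal


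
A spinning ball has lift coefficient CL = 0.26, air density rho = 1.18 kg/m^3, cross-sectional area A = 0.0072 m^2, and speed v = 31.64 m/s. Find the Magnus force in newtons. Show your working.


FM = 0.5 * CL * rho * A * v^2
FM = 0.5 * 0.26 * 1.18 * 0.0072 * 31.64^2
v^2 = 1001.0896
FM = 0.5 * 0.26 * 1.18 * 0.0072 * 1001.0896 = 1.1057 N

1.1057 N


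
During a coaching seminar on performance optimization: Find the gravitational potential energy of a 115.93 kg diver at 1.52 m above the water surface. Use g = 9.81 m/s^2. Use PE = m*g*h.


PE = m * g * h
PE = 115.93 * 9.81 * 1.52
PE = 1137.2733 * 1.52 = 1728.6554 J

1728.6554 J


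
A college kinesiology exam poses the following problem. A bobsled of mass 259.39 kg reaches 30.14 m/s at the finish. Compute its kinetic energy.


KE = 0.5 * m * v^2
KE = 0.5 * 259.39 * 30.14^2
KE = 0.5 * 259.39 * 908.4196 = 117817.48 J

117817.48 J
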